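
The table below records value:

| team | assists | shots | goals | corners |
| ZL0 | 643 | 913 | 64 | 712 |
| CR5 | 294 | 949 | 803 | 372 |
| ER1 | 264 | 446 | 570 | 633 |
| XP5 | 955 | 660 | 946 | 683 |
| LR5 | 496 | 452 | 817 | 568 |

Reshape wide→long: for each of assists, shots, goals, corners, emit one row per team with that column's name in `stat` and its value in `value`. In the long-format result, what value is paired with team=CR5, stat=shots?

Unpivoting turns each (team, wide-column) pair into one long row.
The wide cell at row CR5, column shots holds 949, so the long row (CR5, shots) has value=949.

949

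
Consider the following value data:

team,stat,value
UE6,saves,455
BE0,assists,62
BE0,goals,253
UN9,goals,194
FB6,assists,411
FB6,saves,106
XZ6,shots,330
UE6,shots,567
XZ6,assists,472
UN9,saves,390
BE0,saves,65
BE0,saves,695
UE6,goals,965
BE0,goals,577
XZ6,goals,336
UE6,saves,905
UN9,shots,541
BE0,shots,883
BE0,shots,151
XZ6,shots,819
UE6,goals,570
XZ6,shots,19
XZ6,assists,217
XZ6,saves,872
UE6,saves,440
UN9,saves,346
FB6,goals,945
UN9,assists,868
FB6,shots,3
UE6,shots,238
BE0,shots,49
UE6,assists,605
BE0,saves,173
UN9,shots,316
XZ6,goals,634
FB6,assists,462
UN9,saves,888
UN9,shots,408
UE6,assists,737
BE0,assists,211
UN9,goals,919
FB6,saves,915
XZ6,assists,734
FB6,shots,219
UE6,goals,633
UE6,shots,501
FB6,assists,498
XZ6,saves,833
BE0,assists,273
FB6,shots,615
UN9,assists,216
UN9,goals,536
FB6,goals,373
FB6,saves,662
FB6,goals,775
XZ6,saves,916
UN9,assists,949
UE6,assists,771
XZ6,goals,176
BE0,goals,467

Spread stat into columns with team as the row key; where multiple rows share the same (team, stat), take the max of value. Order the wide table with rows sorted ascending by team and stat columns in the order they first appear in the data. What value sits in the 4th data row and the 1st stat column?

With rows sorted ascending by team, row 4 is team=UN9. stat columns in first-appearance order: saves, assists, goals, shots; column 1 is saves.
Long rows with team=UN9, stat=saves: max(390, 346, 888) = 888.

888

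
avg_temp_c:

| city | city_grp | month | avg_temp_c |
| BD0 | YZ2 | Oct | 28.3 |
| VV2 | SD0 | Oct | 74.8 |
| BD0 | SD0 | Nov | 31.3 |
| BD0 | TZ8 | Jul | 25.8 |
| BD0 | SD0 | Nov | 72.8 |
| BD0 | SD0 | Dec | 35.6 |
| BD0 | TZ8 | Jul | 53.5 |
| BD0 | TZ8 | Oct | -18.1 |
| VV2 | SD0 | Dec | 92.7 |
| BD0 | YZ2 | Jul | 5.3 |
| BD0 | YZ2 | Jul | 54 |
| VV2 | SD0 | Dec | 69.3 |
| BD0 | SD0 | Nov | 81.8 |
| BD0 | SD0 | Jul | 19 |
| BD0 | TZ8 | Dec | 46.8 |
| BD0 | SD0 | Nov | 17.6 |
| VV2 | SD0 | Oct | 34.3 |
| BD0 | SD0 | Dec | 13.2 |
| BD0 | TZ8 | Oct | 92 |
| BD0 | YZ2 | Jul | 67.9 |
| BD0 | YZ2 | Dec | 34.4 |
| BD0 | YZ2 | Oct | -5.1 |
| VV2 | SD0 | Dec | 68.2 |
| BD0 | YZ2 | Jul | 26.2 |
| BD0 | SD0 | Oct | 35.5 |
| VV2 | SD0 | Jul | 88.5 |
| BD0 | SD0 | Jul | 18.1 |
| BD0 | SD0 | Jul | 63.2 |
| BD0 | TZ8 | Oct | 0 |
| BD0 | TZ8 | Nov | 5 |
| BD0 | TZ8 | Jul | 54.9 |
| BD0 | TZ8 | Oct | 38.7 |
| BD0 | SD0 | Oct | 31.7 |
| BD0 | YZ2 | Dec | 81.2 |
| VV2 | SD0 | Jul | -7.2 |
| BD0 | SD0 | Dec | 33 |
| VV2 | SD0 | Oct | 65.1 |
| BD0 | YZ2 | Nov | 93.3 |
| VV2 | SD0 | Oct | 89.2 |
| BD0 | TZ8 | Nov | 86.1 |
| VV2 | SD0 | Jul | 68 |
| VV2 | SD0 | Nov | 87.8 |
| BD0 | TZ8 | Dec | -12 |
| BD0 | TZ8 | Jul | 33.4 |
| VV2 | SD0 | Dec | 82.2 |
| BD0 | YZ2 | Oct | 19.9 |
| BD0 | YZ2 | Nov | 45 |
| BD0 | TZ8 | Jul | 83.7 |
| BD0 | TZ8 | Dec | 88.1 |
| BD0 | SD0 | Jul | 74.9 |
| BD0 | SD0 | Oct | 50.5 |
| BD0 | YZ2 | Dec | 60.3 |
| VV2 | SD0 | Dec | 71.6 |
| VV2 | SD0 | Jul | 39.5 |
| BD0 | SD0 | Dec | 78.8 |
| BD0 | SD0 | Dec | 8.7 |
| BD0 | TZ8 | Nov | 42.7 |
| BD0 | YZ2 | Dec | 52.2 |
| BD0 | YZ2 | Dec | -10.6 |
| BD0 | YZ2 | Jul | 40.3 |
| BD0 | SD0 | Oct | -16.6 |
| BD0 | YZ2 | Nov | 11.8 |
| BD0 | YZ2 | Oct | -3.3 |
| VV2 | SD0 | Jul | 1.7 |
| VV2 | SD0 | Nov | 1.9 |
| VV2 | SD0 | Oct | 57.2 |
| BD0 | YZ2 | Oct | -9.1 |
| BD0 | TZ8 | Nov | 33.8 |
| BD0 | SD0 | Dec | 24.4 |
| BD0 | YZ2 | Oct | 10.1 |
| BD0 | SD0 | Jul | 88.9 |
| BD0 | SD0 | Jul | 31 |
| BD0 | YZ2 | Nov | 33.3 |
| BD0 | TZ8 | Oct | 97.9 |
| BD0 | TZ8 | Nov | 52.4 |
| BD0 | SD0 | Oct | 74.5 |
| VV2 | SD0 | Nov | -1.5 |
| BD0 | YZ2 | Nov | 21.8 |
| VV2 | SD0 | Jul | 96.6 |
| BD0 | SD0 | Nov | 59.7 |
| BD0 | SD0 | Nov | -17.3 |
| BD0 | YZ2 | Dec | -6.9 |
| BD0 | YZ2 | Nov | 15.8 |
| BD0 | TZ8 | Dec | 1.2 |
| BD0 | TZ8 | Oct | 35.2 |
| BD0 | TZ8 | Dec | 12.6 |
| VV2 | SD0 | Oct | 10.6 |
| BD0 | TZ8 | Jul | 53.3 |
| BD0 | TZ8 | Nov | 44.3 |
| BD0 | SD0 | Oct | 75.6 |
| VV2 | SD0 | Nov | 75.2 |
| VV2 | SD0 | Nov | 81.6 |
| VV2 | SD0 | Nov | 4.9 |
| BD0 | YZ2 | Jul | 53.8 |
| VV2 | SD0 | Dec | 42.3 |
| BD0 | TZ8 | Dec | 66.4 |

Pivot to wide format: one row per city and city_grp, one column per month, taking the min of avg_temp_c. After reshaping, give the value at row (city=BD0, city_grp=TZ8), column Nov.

5

Rows with city=BD0, city_grp=TZ8 and month=Nov: avg_temp_c values are 5, 86.1, 42.7, 33.8, 52.4, 44.3.
min(5, 86.1, 42.7, 33.8, 52.4, 44.3) = 5.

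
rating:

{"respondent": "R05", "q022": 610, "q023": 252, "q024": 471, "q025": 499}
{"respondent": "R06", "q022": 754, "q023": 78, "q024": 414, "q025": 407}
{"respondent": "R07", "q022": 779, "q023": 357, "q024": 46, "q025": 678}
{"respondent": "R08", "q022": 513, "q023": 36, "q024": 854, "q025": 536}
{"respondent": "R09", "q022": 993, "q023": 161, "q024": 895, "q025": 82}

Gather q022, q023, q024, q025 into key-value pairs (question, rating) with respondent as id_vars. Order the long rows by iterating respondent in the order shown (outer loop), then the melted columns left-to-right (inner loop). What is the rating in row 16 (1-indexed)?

20 rows total (5 × 4). Row 16: index ⌊(16-1)/4⌋ = 3 into respondent → R08; (16-1) mod 4 = 3 into the melted columns → q025.
So row 16 is (R08, q025, 536); rating = 536.

536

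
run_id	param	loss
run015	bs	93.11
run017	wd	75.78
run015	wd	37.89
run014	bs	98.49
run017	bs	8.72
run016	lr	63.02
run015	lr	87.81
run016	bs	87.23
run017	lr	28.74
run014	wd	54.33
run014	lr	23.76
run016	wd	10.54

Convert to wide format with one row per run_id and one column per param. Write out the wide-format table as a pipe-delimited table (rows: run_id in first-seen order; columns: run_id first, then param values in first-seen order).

| run_id | bs | wd | lr |
| run015 | 93.11 | 37.89 | 87.81 |
| run017 | 8.72 | 75.78 | 28.74 |
| run014 | 98.49 | 54.33 | 23.76 |
| run016 | 87.23 | 10.54 | 63.02 |

Columns: run_id plus the 3 distinct param values (bs, wd, lr).
For example, row run015 column bs takes loss=93.11 from the long row (run015, bs).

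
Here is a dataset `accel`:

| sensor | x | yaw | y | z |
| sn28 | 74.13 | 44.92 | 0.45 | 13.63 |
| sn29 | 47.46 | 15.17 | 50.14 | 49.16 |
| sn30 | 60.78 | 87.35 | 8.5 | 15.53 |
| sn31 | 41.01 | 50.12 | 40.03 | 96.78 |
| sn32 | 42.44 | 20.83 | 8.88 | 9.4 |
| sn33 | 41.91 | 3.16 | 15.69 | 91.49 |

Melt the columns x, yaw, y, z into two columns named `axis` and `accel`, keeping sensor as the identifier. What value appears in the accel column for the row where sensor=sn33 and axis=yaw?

3.16

Unpivoting turns each (sensor, wide-column) pair into one long row.
The wide cell at row sn33, column yaw holds 3.16, so the long row (sn33, yaw) has accel=3.16.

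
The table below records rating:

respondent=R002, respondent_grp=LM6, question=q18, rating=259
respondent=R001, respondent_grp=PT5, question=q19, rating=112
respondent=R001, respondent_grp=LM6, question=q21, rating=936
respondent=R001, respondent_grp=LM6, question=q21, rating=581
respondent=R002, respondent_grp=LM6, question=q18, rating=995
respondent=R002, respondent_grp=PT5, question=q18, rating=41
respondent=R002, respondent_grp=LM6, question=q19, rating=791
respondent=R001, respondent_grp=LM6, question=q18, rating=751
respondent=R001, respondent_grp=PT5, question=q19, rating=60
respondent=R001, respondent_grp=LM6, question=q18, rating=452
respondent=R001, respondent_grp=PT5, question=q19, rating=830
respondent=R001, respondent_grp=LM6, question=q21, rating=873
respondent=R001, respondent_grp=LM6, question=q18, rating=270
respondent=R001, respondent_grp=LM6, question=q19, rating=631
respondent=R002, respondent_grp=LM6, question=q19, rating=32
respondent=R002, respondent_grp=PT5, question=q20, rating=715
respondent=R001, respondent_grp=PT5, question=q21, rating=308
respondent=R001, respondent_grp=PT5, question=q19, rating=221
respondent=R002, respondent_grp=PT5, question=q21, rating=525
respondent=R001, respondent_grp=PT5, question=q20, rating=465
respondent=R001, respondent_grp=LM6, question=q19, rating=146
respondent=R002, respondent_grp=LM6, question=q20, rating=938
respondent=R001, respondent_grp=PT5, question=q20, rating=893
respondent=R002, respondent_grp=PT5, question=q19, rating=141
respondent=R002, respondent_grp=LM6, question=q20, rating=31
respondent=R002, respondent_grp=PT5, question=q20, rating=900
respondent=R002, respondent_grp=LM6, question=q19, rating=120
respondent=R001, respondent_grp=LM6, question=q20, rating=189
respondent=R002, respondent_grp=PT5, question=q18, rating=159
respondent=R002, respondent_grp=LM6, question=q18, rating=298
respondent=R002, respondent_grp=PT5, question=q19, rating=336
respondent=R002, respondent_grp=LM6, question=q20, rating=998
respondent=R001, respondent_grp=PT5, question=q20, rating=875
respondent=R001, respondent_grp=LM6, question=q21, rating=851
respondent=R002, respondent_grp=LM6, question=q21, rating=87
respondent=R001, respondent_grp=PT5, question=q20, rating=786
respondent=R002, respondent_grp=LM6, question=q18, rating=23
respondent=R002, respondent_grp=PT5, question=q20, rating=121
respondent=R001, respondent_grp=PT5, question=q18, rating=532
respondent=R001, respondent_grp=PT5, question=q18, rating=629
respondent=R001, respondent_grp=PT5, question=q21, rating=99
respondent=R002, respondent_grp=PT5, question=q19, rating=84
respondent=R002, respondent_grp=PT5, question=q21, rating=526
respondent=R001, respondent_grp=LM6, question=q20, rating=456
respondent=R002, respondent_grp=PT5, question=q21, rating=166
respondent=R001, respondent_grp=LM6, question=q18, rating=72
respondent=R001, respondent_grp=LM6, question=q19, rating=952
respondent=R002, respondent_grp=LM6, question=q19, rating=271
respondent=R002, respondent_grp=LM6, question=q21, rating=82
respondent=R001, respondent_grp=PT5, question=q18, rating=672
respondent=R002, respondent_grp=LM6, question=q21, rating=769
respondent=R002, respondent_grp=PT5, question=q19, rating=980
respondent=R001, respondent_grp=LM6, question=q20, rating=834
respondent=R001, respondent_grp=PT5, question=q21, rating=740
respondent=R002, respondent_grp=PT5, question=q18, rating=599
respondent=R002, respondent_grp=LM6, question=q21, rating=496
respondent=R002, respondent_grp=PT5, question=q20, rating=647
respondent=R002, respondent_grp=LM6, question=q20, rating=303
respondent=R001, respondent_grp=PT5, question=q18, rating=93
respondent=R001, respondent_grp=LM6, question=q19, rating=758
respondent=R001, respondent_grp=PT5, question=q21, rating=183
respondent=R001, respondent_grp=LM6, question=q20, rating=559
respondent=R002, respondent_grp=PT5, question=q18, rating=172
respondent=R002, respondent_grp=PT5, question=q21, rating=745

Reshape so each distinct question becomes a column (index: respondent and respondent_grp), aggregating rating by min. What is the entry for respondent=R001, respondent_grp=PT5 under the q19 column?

Rows with respondent=R001, respondent_grp=PT5 and question=q19: rating values are 112, 60, 830, 221.
min(112, 60, 830, 221) = 60.

60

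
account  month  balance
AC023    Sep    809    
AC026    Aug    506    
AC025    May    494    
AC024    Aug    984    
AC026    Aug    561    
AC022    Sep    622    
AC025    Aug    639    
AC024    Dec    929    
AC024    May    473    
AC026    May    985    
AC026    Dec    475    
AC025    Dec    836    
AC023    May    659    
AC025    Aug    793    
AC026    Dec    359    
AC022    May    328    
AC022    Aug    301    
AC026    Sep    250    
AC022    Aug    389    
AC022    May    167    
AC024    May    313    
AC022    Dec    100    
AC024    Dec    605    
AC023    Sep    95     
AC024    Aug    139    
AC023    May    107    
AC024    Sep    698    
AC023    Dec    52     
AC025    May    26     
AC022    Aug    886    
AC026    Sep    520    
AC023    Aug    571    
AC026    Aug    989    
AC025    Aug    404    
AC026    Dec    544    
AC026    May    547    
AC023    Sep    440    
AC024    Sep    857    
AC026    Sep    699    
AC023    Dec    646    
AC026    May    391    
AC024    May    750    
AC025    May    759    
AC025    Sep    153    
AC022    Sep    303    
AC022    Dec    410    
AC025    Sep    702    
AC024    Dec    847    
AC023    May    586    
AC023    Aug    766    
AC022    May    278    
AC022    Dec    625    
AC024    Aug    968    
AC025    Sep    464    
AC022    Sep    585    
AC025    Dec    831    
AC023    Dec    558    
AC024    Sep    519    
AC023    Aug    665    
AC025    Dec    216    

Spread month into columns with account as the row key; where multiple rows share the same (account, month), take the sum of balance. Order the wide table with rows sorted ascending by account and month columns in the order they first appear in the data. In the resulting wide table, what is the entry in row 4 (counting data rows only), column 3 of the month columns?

1279

With rows sorted ascending by account, row 4 is account=AC025. month columns in first-appearance order: Sep, Aug, May, Dec; column 3 is May.
Long rows with account=AC025, month=May: 494 + 26 + 759 = 1279.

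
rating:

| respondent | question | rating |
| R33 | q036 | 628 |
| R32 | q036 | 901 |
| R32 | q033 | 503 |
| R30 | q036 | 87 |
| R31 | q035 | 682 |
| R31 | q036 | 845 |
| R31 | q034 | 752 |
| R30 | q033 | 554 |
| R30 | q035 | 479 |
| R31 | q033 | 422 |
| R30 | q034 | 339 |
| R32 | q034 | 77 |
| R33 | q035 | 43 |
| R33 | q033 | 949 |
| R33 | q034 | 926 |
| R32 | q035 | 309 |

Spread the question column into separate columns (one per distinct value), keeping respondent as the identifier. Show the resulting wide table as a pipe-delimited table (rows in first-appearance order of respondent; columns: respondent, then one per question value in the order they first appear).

Columns: respondent plus the 4 distinct question values (q036, q033, q035, q034).
For example, row R33 column q036 takes rating=628 from the long row (R33, q036).

| respondent | q036 | q033 | q035 | q034 |
| R33 | 628 | 949 | 43 | 926 |
| R32 | 901 | 503 | 309 | 77 |
| R30 | 87 | 554 | 479 | 339 |
| R31 | 845 | 422 | 682 | 752 |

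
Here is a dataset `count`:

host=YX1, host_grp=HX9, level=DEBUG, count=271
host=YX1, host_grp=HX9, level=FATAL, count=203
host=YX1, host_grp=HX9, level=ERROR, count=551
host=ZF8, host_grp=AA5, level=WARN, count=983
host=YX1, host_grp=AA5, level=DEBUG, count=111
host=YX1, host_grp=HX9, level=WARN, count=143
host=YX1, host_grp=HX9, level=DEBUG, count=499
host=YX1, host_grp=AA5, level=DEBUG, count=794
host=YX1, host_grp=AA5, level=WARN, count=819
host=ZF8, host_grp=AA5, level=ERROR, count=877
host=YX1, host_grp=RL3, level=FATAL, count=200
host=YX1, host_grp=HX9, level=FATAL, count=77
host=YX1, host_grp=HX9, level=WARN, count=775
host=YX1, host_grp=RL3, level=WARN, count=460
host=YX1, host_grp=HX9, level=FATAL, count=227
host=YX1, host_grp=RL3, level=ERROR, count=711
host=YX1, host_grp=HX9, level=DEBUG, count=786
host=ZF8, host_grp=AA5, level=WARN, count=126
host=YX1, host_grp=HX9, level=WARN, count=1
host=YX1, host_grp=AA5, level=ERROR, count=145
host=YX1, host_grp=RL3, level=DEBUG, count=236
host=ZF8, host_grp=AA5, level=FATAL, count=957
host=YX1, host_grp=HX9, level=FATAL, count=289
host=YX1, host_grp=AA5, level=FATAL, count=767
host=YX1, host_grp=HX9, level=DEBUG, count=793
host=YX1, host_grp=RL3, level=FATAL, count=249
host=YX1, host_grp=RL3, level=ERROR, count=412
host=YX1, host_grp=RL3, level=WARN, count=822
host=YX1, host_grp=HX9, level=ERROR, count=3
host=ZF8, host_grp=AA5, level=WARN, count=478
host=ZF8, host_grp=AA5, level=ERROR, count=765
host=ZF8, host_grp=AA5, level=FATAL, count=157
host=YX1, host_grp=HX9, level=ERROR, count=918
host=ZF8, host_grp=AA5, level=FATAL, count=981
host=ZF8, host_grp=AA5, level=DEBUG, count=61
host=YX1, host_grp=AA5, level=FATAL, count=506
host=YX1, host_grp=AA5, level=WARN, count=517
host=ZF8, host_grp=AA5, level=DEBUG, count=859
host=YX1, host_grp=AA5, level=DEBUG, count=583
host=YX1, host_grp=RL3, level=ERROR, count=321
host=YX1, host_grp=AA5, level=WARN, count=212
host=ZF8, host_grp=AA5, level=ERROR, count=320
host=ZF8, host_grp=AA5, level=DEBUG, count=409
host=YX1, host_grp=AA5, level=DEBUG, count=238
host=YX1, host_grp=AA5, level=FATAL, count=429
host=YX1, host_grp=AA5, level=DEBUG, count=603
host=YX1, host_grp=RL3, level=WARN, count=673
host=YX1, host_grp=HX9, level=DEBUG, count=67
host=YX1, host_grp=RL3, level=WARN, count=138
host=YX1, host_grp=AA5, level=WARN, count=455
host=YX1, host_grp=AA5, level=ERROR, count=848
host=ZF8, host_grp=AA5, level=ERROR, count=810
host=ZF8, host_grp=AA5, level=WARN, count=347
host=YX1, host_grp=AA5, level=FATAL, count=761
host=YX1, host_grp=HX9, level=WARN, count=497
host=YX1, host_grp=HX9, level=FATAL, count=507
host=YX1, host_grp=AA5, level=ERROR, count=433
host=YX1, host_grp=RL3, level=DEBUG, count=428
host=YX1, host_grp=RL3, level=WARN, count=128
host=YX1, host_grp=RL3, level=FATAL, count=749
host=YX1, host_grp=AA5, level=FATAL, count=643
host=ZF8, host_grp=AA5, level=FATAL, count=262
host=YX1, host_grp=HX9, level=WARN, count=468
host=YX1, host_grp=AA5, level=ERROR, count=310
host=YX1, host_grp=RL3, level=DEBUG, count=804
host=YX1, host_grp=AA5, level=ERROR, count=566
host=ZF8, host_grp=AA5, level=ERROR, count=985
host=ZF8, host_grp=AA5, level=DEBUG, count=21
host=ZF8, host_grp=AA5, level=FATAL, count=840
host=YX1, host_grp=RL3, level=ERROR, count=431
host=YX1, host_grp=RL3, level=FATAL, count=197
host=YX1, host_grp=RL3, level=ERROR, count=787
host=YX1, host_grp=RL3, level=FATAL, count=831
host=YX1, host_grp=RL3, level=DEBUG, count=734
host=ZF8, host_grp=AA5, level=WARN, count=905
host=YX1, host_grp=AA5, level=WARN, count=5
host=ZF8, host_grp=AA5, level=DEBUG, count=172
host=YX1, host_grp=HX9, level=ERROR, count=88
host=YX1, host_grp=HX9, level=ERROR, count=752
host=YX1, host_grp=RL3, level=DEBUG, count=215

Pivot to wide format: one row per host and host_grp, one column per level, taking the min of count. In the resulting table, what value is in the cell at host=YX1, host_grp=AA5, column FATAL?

429

Rows with host=YX1, host_grp=AA5 and level=FATAL: count values are 767, 506, 429, 761, 643.
min(767, 506, 429, 761, 643) = 429.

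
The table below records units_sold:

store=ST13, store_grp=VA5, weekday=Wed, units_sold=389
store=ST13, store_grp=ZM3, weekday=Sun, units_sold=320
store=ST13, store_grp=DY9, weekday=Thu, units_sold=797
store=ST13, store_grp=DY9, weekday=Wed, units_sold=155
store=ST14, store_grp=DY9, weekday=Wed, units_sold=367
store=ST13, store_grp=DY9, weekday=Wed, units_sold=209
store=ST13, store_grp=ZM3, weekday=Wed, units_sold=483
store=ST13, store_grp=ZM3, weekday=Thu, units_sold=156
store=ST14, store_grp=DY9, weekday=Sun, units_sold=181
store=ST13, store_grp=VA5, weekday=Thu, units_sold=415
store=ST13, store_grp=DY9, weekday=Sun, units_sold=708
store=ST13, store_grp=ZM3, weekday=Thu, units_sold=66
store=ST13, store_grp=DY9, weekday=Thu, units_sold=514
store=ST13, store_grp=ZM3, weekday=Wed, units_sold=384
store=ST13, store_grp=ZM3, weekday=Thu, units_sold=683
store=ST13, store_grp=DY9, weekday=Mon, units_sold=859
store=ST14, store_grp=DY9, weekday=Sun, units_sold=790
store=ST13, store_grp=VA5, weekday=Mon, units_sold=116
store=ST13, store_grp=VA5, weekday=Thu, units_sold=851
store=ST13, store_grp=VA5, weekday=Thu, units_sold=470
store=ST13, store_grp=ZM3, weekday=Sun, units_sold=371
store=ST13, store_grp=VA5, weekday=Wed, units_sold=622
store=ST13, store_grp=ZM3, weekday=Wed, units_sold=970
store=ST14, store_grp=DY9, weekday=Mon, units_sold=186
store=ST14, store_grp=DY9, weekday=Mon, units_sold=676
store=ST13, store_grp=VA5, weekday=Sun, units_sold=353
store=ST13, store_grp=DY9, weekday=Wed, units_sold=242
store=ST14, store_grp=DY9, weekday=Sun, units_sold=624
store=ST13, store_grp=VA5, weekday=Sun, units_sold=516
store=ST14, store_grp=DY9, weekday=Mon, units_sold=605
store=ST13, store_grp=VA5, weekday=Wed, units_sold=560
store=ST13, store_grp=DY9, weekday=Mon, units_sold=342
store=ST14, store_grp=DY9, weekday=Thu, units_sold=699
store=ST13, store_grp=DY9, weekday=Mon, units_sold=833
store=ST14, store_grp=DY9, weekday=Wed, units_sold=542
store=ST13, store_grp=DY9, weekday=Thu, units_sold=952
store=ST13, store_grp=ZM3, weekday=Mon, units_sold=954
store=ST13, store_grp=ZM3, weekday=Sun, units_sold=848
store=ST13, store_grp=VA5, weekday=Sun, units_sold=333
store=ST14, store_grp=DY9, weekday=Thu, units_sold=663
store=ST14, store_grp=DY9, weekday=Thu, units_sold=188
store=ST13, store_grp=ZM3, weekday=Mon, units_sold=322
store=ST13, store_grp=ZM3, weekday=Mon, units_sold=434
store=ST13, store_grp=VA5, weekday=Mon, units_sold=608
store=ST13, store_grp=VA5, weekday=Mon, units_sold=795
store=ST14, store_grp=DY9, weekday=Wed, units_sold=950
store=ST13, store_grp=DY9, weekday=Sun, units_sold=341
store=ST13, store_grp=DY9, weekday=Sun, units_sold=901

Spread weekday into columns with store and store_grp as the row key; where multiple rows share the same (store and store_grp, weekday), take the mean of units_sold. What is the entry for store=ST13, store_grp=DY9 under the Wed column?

202

Rows with store=ST13, store_grp=DY9 and weekday=Wed: units_sold values are 155, 209, 242.
(155 + 209 + 242) / 3 = 202.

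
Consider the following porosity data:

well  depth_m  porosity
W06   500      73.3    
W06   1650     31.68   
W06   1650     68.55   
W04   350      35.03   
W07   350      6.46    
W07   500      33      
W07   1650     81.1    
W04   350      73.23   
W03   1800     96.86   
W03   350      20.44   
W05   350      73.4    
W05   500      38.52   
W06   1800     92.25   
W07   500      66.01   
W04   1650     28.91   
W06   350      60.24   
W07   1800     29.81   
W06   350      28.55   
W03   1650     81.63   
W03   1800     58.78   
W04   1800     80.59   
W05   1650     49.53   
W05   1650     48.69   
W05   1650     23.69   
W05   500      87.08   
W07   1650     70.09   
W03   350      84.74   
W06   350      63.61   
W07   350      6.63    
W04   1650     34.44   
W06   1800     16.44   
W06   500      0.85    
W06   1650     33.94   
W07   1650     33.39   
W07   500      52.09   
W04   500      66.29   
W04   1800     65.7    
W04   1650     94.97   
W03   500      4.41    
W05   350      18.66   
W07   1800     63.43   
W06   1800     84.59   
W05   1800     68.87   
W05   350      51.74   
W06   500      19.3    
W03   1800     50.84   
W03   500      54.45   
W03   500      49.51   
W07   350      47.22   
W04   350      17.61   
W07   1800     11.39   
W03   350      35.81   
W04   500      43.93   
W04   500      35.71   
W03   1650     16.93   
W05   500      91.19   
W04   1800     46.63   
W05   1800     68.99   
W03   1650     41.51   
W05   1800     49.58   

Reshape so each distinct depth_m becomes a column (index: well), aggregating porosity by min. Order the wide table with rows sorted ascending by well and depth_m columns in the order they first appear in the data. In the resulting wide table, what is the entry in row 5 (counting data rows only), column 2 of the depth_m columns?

33.39

With rows sorted ascending by well, row 5 is well=W07. depth_m columns in first-appearance order: 500, 1650, 350, 1800; column 2 is 1650.
Long rows with well=W07, depth_m=1650: min(81.1, 70.09, 33.39) = 33.39.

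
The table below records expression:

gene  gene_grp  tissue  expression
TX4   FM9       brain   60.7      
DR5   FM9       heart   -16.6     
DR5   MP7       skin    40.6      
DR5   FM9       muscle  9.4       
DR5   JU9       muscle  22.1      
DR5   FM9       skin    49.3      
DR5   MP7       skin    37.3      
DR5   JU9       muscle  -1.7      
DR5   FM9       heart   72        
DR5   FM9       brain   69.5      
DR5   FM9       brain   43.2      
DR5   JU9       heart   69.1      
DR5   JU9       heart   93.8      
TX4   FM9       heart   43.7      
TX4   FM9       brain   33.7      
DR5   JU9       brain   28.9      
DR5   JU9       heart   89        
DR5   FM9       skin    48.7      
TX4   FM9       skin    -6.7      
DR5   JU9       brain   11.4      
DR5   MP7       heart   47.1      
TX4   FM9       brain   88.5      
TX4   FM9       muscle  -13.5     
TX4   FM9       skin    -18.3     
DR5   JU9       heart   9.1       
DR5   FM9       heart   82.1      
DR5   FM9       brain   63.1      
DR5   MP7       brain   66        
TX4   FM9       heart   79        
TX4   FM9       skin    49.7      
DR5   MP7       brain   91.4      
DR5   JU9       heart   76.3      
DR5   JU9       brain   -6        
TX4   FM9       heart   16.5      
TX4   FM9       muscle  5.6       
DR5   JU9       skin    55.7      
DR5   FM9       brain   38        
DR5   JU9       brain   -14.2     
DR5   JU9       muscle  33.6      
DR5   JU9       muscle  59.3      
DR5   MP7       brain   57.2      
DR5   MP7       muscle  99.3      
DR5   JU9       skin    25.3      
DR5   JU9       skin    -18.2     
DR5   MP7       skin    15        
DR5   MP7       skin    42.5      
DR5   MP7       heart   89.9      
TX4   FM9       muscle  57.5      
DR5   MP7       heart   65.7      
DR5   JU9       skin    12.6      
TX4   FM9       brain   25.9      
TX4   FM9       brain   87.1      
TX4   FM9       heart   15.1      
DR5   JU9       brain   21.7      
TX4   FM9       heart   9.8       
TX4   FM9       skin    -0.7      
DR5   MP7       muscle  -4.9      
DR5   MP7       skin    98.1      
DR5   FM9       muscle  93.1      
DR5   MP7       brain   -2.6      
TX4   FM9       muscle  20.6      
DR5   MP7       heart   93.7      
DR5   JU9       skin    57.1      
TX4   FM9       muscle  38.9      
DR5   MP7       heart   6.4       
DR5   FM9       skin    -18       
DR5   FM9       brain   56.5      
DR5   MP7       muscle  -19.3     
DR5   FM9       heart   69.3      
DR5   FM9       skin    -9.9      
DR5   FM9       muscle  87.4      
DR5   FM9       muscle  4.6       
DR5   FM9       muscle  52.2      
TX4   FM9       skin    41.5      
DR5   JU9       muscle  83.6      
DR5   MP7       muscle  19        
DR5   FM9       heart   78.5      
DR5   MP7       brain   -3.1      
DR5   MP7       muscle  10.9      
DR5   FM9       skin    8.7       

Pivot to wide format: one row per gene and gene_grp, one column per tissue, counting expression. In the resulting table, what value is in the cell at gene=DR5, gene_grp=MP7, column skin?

5

Rows with gene=DR5, gene_grp=MP7 and tissue=skin: expression values are 40.6, 37.3, 15, 42.5, 98.1.
5 rows match — count = 5.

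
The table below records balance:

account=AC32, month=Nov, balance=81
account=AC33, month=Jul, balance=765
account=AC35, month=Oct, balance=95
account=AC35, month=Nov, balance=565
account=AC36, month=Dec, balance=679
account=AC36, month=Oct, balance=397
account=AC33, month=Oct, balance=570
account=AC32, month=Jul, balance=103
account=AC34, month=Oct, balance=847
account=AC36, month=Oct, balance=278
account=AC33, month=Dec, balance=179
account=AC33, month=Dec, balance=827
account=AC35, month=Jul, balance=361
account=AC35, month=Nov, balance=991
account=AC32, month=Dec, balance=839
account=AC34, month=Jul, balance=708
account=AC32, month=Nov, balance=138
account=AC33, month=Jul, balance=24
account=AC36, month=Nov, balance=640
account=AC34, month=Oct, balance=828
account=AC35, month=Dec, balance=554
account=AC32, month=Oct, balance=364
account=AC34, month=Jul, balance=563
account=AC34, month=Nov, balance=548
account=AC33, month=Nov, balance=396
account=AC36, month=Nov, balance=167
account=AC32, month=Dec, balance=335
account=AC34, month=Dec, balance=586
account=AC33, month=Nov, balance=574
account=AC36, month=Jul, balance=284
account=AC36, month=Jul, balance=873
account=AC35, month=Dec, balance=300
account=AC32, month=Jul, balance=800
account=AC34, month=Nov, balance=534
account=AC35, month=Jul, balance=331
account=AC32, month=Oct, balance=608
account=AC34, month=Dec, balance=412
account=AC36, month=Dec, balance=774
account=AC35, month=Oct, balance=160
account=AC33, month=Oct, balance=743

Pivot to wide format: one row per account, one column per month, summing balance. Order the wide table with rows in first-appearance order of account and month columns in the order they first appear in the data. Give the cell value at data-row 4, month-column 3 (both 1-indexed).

675

With rows in first-appearance order of account, row 4 is account=AC36. month columns in first-appearance order: Nov, Jul, Oct, Dec; column 3 is Oct.
Long rows with account=AC36, month=Oct: 397 + 278 = 675.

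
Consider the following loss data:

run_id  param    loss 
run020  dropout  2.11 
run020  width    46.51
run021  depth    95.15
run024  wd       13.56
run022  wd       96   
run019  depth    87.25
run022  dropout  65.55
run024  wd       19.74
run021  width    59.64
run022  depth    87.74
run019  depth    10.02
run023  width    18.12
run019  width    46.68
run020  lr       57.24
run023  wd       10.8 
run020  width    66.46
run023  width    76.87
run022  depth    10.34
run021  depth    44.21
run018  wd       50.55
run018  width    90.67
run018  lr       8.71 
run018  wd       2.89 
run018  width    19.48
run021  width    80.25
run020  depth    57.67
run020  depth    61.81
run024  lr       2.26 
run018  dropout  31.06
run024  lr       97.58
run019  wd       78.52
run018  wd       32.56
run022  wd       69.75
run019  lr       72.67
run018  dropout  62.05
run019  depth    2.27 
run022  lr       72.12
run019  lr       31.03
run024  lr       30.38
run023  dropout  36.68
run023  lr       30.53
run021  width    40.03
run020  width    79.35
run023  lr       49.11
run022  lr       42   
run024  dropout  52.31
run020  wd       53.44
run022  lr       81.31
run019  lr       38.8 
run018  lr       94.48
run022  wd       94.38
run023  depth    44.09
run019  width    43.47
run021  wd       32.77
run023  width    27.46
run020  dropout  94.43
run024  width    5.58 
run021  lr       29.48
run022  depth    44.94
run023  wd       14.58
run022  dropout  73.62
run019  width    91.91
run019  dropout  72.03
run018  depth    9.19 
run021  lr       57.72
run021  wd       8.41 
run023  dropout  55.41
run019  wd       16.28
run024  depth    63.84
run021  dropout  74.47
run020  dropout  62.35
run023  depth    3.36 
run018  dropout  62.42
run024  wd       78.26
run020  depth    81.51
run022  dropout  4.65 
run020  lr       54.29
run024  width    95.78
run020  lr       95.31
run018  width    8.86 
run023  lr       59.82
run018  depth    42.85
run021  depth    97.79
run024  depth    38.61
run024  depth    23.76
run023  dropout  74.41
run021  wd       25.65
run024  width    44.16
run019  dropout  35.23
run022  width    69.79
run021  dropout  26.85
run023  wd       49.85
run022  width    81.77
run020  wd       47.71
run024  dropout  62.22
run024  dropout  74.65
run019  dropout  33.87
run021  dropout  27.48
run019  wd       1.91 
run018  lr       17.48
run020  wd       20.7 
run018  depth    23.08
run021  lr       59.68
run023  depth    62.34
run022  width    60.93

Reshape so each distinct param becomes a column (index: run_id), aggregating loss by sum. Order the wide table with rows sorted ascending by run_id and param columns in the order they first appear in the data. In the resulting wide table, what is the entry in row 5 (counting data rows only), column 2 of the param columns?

212.49

With rows sorted ascending by run_id, row 5 is run_id=run022. param columns in first-appearance order: dropout, width, depth, wd, lr; column 2 is width.
Long rows with run_id=run022, param=width: 69.79 + 81.77 + 60.93 = 212.49.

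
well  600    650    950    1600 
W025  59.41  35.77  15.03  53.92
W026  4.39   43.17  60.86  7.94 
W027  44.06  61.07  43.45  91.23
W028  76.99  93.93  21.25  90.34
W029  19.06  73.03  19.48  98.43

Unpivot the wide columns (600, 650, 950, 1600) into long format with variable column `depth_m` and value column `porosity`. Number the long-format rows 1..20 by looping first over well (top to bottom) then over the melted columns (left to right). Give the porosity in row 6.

20 rows total (5 × 4). Row 6: index ⌊(6-1)/4⌋ = 1 into well → W026; (6-1) mod 4 = 1 into the melted columns → 650.
So row 6 is (W026, 650, 43.17); porosity = 43.17.

43.17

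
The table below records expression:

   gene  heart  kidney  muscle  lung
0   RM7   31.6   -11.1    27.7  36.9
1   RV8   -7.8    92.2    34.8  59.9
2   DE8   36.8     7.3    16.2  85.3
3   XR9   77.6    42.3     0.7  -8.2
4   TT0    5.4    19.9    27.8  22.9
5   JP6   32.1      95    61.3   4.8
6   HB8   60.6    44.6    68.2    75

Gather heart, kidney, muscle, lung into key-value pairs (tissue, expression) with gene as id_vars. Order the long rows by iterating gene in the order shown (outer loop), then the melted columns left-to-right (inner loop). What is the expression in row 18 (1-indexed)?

19.9

28 rows total (7 × 4). Row 18: index ⌊(18-1)/4⌋ = 4 into gene → TT0; (18-1) mod 4 = 1 into the melted columns → kidney.
So row 18 is (TT0, kidney, 19.9); expression = 19.9.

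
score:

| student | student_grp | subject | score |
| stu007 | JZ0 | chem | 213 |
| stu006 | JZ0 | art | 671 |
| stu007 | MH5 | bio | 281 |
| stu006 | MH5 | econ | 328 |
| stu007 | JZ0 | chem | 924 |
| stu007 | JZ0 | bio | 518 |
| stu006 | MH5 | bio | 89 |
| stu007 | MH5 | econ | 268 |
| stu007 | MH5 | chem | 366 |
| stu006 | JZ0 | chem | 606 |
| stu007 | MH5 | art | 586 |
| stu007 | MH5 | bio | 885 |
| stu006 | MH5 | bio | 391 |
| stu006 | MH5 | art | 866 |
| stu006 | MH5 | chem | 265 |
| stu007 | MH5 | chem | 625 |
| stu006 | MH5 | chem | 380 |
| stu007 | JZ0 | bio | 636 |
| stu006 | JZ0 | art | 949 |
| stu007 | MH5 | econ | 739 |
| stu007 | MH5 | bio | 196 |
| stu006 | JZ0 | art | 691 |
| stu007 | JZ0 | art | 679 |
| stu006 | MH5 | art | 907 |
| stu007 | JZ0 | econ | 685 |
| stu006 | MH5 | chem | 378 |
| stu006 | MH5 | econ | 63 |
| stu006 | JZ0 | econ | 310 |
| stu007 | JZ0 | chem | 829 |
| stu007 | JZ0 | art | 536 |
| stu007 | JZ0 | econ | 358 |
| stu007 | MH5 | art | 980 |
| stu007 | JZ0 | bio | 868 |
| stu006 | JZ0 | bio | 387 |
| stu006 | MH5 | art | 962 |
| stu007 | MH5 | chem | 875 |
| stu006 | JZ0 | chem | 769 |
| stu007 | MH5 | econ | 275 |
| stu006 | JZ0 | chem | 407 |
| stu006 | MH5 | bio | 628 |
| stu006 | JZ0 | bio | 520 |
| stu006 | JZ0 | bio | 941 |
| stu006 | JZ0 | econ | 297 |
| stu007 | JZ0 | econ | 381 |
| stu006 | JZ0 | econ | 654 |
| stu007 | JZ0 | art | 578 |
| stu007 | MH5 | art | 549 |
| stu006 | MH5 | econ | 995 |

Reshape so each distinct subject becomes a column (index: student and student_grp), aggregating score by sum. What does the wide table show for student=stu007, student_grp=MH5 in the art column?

Rows with student=stu007, student_grp=MH5 and subject=art: score values are 586, 980, 549.
586 + 980 + 549 = 2115.

2115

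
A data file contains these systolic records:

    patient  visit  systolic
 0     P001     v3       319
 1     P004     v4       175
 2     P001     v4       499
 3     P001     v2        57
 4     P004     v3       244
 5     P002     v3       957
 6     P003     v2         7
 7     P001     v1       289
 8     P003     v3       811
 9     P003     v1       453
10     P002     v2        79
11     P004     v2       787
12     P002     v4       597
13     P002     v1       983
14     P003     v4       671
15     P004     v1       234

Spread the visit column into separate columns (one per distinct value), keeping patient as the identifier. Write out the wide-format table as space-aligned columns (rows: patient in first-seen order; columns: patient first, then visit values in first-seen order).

patient  v3   v4   v2   v1 
P001     319  499  57   289
P004     244  175  787  234
P002     957  597  79   983
P003     811  671  7    453

Columns: patient plus the 4 distinct visit values (v3, v4, v2, v1).
For example, row P001 column v3 takes systolic=319 from the long row (P001, v3).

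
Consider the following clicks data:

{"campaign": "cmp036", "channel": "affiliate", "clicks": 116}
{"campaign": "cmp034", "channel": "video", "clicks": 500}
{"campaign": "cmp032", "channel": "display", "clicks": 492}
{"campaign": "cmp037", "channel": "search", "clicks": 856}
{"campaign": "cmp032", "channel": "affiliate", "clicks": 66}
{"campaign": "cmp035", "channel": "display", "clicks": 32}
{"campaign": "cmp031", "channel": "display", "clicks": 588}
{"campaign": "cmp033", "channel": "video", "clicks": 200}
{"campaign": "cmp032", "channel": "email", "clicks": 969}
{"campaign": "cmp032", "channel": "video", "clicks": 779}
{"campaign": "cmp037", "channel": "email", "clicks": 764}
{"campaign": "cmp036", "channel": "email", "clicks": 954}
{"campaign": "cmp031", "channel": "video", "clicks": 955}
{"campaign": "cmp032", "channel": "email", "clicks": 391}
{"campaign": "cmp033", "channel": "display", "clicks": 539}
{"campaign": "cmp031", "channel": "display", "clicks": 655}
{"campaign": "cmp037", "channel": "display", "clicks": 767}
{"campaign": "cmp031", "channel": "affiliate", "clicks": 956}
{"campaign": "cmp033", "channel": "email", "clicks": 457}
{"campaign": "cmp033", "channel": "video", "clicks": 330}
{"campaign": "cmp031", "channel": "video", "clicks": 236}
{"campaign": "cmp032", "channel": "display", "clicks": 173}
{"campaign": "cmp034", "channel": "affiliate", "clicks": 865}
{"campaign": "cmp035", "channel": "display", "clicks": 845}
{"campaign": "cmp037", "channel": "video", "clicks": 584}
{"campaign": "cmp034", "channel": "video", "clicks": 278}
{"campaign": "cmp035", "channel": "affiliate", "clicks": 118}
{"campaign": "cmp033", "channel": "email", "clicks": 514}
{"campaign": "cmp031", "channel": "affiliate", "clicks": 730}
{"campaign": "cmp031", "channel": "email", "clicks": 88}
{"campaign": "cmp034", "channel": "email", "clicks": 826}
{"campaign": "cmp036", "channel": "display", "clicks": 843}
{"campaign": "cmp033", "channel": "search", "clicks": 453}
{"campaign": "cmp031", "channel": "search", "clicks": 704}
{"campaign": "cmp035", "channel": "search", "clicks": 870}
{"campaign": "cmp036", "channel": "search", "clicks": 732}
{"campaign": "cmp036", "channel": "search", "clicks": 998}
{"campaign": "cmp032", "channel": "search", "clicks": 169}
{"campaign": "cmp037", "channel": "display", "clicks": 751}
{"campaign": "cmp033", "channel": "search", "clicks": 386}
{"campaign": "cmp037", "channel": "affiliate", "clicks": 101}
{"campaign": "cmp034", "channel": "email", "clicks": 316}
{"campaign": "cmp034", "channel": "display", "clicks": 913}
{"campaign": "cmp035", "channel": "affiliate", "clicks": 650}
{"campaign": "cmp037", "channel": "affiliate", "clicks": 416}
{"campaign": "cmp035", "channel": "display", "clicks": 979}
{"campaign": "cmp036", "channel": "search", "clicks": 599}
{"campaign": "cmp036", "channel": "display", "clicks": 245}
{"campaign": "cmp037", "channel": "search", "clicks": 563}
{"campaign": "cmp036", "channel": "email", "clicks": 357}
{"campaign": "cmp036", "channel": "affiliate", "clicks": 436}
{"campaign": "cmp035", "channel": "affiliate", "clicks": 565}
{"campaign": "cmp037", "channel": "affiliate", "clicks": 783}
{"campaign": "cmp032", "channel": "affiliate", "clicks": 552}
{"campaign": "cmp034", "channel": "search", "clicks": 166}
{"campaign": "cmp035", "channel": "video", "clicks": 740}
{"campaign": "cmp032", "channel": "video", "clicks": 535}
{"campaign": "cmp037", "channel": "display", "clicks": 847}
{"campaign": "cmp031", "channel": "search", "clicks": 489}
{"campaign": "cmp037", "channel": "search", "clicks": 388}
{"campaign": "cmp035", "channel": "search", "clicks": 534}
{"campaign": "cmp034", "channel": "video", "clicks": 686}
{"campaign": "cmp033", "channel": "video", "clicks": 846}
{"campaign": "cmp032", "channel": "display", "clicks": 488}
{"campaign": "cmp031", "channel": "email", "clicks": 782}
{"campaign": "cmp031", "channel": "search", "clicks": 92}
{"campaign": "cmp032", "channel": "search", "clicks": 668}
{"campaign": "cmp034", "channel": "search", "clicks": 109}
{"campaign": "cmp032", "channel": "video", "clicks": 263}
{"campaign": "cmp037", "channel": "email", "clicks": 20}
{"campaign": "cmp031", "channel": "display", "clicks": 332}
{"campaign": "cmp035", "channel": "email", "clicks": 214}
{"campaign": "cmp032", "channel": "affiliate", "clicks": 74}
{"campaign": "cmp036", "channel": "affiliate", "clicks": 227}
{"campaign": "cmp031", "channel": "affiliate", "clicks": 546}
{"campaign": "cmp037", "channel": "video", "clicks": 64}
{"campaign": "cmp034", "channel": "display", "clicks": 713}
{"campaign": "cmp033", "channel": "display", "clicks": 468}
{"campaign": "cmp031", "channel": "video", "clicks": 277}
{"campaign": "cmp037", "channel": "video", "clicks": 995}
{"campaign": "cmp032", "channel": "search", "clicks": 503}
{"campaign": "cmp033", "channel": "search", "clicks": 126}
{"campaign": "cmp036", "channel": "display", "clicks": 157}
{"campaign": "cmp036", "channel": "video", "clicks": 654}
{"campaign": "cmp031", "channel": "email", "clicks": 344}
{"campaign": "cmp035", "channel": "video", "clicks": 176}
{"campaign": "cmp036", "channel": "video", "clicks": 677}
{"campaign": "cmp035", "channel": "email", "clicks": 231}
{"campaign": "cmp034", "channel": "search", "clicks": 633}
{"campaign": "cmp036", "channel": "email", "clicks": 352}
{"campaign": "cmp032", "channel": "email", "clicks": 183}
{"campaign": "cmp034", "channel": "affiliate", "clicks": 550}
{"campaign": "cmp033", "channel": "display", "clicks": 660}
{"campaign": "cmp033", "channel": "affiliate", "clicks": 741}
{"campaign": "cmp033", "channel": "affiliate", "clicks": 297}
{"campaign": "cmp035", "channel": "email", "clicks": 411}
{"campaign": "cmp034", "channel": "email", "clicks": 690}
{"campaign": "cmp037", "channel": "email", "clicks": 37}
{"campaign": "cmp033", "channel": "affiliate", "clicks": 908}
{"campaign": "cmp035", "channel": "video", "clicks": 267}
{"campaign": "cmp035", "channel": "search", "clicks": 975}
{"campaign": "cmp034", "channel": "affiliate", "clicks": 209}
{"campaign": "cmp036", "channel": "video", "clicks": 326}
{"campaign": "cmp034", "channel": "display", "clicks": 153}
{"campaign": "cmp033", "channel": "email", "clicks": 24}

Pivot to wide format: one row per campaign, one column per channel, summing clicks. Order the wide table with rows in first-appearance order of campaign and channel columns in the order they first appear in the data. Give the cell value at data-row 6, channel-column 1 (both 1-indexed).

2232

With rows in first-appearance order of campaign, row 6 is campaign=cmp031. channel columns in first-appearance order: affiliate, video, display, search, email; column 1 is affiliate.
Long rows with campaign=cmp031, channel=affiliate: 956 + 730 + 546 = 2232.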